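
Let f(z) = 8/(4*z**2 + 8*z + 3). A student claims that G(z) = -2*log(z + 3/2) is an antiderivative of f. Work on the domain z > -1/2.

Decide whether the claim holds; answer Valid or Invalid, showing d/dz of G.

Invalid: d/dz[G] - f = -4/(2*z + 1), which is not 0.

d/dz[G] = -4/(2*z + 3)
d/dz[G] - f(z) = -4/(2*z + 1) != 0.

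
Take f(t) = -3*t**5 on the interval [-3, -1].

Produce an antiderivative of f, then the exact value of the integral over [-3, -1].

Antiderivative: F(t) = -t**6/2; value = 364

A first test for any F(t): its t-derivative must equal f(t) identically.
F(t) = -t**6/2 is an antiderivative of f.
Check: d/dt[-t**6/2] = -3*t**5 = f(t).
F(-1) = -1/2; F(-3) = -729/2.
Integral = F(-1) - F(-3) = 364.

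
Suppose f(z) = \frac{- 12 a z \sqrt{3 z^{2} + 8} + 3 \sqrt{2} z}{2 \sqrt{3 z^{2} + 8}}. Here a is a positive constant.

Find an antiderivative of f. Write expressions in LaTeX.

An antiderivative is F(z) = - \frac{6 a z^{2} - \sqrt{2} \sqrt{3 z^{2} + 8}}{2}.

Differentiate the proposed F(z) back; it has to land on f(z) exactly.
Check: d/dz[- \frac{6 a z^{2} - \sqrt{2} \sqrt{3 z^{2} + 8}}{2}] = \frac{- 12 a z \sqrt{3 z^{2} + 8} + 3 \sqrt{2} z}{2 \sqrt{3 z^{2} + 8}} = f(z).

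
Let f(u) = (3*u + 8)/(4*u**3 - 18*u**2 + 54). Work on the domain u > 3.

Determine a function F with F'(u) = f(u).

The denominator factors as 2*(u - 3)**2*(2*u + 3); partial fractions split f into directly integrable pieces: 7/(81*(2*u + 3)) - 7/(162*(u - 3)) + 17/(18*(u - 3)**2).
Check: d/du[-7*log(u - 3)/162 + 7*log(u + 3/2)/162 - 17/(18*u - 54)] = (3*u + 8)/(4*u**3 - 18*u**2 + 54) = f(u).

An antiderivative is F(u) = -7*log(u - 3)/162 + 7*log(u + 3/2)/162 - 17/(18*u - 54).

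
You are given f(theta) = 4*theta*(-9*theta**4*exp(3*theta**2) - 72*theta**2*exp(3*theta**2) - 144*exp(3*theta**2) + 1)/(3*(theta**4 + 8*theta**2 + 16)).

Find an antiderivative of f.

An antiderivative is F(theta) = -2*(3*theta**2*exp(3*theta**2) + 12*exp(3*theta**2) + 1)/(3*(theta**2 + 4)).

Since d/dtheta undoes antidifferentiation here, F'(theta) = f(theta) is required of F(theta).
Check: d/dtheta[-2*(3*theta**2*exp(3*theta**2) + 12*exp(3*theta**2) + 1)/(3*(theta**2 + 4))] = (-36*theta**5*exp(3*theta**2) - 288*theta**3*exp(3*theta**2) - 576*theta*exp(3*theta**2) + 4*theta)/(3*theta**4 + 24*theta**2 + 48), which equals f(theta).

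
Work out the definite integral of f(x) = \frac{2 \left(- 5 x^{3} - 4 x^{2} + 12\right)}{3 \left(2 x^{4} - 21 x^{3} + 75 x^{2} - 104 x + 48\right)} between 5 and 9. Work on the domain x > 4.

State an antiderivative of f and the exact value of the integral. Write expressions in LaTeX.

Antiderivative: F(x) = \frac{8 \left(x - 4\right) \log{\left(x - 4 \right)} - 333 \left(x - 4\right) \log{\left(x - \frac{3}{2} \right)} - 50 \left(x - 4\right) \log{\left(x - 1 \right)} + 3720}{225 \left(x - 4\right)}; value = - \frac{992}{75} - \frac{37 \log{\left(\frac{15}{2} \right)}}{25} - \frac{2 \log{\left(8 \right)}}{9} + \frac{8 \log{\left(5 \right)}}{225} + \frac{2 \log{\left(4 \right)}}{9} + \frac{37 \log{\left(\frac{7}{2} \right)}}{25}

Factor the denominator (3 \left(x - 4\right)^{2} \left(x - 1\right) \left(2 x - 3\right)) and decompose: f = - \frac{74}{25 \left(2 x - 3\right)} - \frac{2}{9 \left(x - 1\right)} + \frac{8}{225 \left(x - 4\right)} - \frac{248}{15 \left(x - 4\right)^{2}}; each piece integrates to a log, atan, or power term.
F(x) = \frac{8 \left(x - 4\right) \log{\left(x - 4 \right)} - 333 \left(x - 4\right) \log{\left(x - \frac{3}{2} \right)} - 50 \left(x - 4\right) \log{\left(x - 1 \right)} + 3720}{225 \left(x - 4\right)} is an antiderivative of f.
Check: d/dx[\frac{8 \left(x - 4\right) \log{\left(x - 4 \right)} - 333 \left(x - 4\right) \log{\left(x - \frac{3}{2} \right)} - 50 \left(x - 4\right) \log{\left(x - 1 \right)} + 3720}{225 \left(x - 4\right)}] = \frac{- 10 x^{3} - 8 x^{2} + 24}{6 x^{4} - 63 x^{3} + 225 x^{2} - 312 x + 144}, which equals f(x).
F(9) = - \frac{37 \log{\left(\frac{15}{2} \right)}}{25} - \frac{2 \log{\left(8 \right)}}{9} + \frac{8 \log{\left(5 \right)}}{225} + \frac{248}{75}; F(5) = - \frac{37 \log{\left(\frac{7}{2} \right)}}{25} - \frac{2 \log{\left(4 \right)}}{9} + \frac{248}{15}.
Integral = F(9) - F(5) = - \frac{992}{75} - \frac{37 \log{\left(\frac{15}{2} \right)}}{25} - \frac{2 \log{\left(8 \right)}}{9} + \frac{8 \log{\left(5 \right)}}{225} + \frac{2 \log{\left(4 \right)}}{9} + \frac{37 \log{\left(\frac{7}{2} \right)}}{25}.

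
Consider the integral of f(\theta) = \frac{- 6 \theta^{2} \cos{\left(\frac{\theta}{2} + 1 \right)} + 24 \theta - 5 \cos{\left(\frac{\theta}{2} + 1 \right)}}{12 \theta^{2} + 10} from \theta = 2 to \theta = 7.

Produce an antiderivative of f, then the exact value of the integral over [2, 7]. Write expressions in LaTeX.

A first test for any F(\theta): its \theta-derivative must equal f(\theta) identically.
F(\theta) = \log{\left(2 \theta^{2} + \frac{5}{3} \right)} - \sin{\left(\frac{\theta}{2} + 1 \right)} is an antiderivative of f.
Check: d/d\theta[\log{\left(2 \theta^{2} + \frac{5}{3} \right)} - \sin{\left(\frac{\theta}{2} + 1 \right)}] = \frac{- 6 \theta^{2} \cos{\left(\frac{\theta}{2} + 1 \right)} + 24 \theta - 5 \cos{\left(\frac{\theta}{2} + 1 \right)}}{12 \theta^{2} + 10} = f(\theta).
F(7) = - \sin{\left(\frac{9}{2} \right)} + \log{\left(\frac{299}{3} \right)}; F(2) = - \sin{\left(2 \right)} + \log{\left(\frac{29}{3} \right)}.
Integral = F(7) - F(2) = - \log{\left(\frac{29}{3} \right)} + \sin{\left(2 \right)} - \sin{\left(\frac{9}{2} \right)} + \log{\left(\frac{299}{3} \right)}.

Antiderivative: F(\theta) = \log{\left(2 \theta^{2} + \frac{5}{3} \right)} - \sin{\left(\frac{\theta}{2} + 1 \right)}; value = - \log{\left(\frac{29}{3} \right)} + \sin{\left(2 \right)} - \sin{\left(\frac{9}{2} \right)} + \log{\left(\frac{299}{3} \right)}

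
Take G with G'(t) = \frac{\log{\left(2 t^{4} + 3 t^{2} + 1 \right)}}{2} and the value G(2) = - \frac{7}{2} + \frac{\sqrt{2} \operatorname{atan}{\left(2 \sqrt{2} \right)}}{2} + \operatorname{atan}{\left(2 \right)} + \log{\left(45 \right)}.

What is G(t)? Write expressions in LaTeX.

Recover the given G'(t) by differentiating a candidate G(t); any mismatch rules it out.
A general antiderivative is \frac{t \log{\left(2 t^{4} + 3 t^{2} + 1 \right)}}{2} - 2 t + \operatorname{atan}{\left(t \right)} + \frac{\sqrt{2} \operatorname{atan}{\left(\sqrt{2} t \right)}}{2} + C.
The condition gives C = - \frac{7}{2} + \frac{\sqrt{2} \operatorname{atan}{\left(2 \sqrt{2} \right)}}{2} + \operatorname{atan}{\left(2 \right)} + \log{\left(45 \right)} - (-4 + \frac{\sqrt{2} \operatorname{atan}{\left(2 \sqrt{2} \right)}}{2} + \operatorname{atan}{\left(2 \right)} + \log{\left(45 \right)}) = \frac{1}{2}.
So G(t) = \frac{t \log{\left(2 t^{4} + 3 t^{2} + 1 \right)}}{2} - 2 t + \operatorname{atan}{\left(t \right)} + \frac{\sqrt{2} \operatorname{atan}{\left(\sqrt{2} t \right)}}{2} + \frac{1}{2}.
Check: d/dt[\frac{t \log{\left(2 t^{4} + 3 t^{2} + 1 \right)}}{2} - 2 t + \operatorname{atan}{\left(t \right)} + \frac{\sqrt{2} \operatorname{atan}{\left(\sqrt{2} t \right)}}{2} + \frac{1}{2}] = \frac{\log{\left(2 t^{4} + 3 t^{2} + 1 \right)}}{2} = G'(t).

G(t) = \frac{t \log{\left(2 t^{4} + 3 t^{2} + 1 \right)}}{2} - 2 t + \operatorname{atan}{\left(t \right)} + \frac{\sqrt{2} \operatorname{atan}{\left(\sqrt{2} t \right)}}{2} + \frac{1}{2}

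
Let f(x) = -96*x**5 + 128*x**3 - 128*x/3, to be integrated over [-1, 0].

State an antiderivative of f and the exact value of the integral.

Antiderivative: F(x) = -16*(3*x**2 - 2)**3/27; value = 16/3

The substitution u = 4/3 - 2*x**2 works: f is exactly (dF/du)*(du/dx) for that inner function.
F(x) = -16*(3*x**2 - 2)**3/27 is an antiderivative of f.
Check: d/dx[-16*(3*x**2 - 2)**3/27] = -96*x**5 + 128*x**3 - 128*x/3 = f(x).
F(0) = 128/27; F(-1) = -16/27.
Integral = F(0) - F(-1) = 16/3.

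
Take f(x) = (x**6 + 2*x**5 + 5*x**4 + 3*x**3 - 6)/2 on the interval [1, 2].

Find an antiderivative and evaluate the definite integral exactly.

Antiderivative: F(x) = x**7/14 + x**6/6 + x**5/2 + 3*x**4/8 - 3*x; value = 2111/56

Whatever form F(x) takes, F'(x) = f(x) is non-negotiable.
F(x) = x**7/14 + x**6/6 + x**5/2 + 3*x**4/8 - 3*x is an antiderivative of f.
Check: d/dx[x**7/14 + x**6/6 + x**5/2 + 3*x**4/8 - 3*x] = x**6/2 + x**5 + 5*x**4/2 + 3*x**3/2 - 3, which equals f(x).
F(2) = 752/21; F(1) = -317/168.
Integral = F(2) - F(1) = 2111/56.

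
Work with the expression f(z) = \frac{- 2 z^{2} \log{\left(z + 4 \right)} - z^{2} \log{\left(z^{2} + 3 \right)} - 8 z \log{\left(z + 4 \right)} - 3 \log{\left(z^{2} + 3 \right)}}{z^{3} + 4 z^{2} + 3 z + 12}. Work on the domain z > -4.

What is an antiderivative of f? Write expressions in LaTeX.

An antiderivative is F(z) = - \log{\left(z + 4 \right)} \log{\left(z^{2} + 3 \right)}.

Recognize the product-rule pattern: f = u'v + uv' with u = - \log{\left(z^{2} + 3 \right)}, v = \log{\left(z + 4 \right)}, so integration by parts undoes it.
Check: d/dz[- \log{\left(z + 4 \right)} \log{\left(z^{2} + 3 \right)}] = \frac{- 2 z^{2} \log{\left(z + 4 \right)} - z^{2} \log{\left(z^{2} + 3 \right)} - 8 z \log{\left(z + 4 \right)} - 3 \log{\left(z^{2} + 3 \right)}}{z^{3} + 4 z^{2} + 3 z + 12} = f(z).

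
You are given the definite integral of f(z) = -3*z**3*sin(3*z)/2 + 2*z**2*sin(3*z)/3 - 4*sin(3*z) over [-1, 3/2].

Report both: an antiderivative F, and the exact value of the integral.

Antiderivative: F(z) = (81*z**3*cos(3*z) - 81*z**2*sin(3*z) - 36*z**2*cos(3*z) + 24*z*sin(3*z) - 54*z*cos(3*z) + 18*sin(3*z) + 224*cos(3*z))/162; value = 2683*cos(9/2)/1296 - 29*sin(3)/54 - 19*sin(9/2)/24 - 161*cos(3)/162

The integrand splits into summands that can be handled one at a time.
F(z) = (81*z**3*cos(3*z) - 81*z**2*sin(3*z) - 36*z**2*cos(3*z) + 24*z*sin(3*z) - 54*z*cos(3*z) + 18*sin(3*z) + 224*cos(3*z))/162 is an antiderivative of f.
Check: d/dz[(81*z**3*cos(3*z) - 81*z**2*sin(3*z) - 36*z**2*cos(3*z) + 24*z*sin(3*z) - 54*z*cos(3*z) + 18*sin(3*z) + 224*cos(3*z))/162] = -3*z**3*sin(3*z)/2 + 2*z**2*sin(3*z)/3 - 4*sin(3*z) = f(z).
F(3/2) = 2683*cos(9/2)/1296 - 19*sin(9/2)/24; F(-1) = 161*cos(3)/162 + 29*sin(3)/54.
Integral = F(3/2) - F(-1) = 2683*cos(9/2)/1296 - 29*sin(3)/54 - 19*sin(9/2)/24 - 161*cos(3)/162.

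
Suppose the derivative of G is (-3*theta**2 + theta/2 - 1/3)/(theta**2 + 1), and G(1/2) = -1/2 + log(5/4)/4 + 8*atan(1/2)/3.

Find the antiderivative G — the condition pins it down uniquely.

Any candidate G(theta) must reproduce the stated G'(theta) exactly.
A general antiderivative is -3*theta + log(theta**2 + 1)/4 + 8*atan(theta)/3 + C.
The condition gives C = -1/2 + log(5/4)/4 + 8*atan(1/2)/3 - (-3/2 + log(5/4)/4 + 8*atan(1/2)/3) = 1.
So G(theta) = -3*theta + log(theta**2 + 1)/4 + 8*atan(theta)/3 + 1.
Check: d/dtheta[-3*theta + log(theta**2 + 1)/4 + 8*atan(theta)/3 + 1] = (-18*theta**2 + 3*theta - 2)/(6*theta**2 + 6), which equals G'(theta).

G(theta) = -3*theta + log(theta**2 + 1)/4 + 8*atan(theta)/3 + 1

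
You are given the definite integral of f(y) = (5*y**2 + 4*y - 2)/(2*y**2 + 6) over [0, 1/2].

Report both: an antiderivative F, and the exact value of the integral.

An antiderivative F(y) passes only if d/dy[F] lands on f(y) exactly.
F(y) = (15*y + 6*log(y**2 + 3) - 17*sqrt(3)*atan(sqrt(3)*y/3))/6 is an antiderivative of f.
Check: d/dy[(15*y + 6*log(y**2 + 3) - 17*sqrt(3)*atan(sqrt(3)*y/3))/6] = (5*y**2 + 4*y - 2)/(2*y**2 + 6) = f(y).
F(1/2) = -17*sqrt(3)*atan(sqrt(3)/6)/6 + log(13/4) + 5/4; F(0) = log(3).
Integral = F(1/2) - F(0) = -17*sqrt(3)*atan(sqrt(3)/6)/6 - log(3) + log(13/4) + 5/4.

Antiderivative: F(y) = (15*y + 6*log(y**2 + 3) - 17*sqrt(3)*atan(sqrt(3)*y/3))/6; value = -17*sqrt(3)*atan(sqrt(3)/6)/6 - log(3) + log(13/4) + 5/4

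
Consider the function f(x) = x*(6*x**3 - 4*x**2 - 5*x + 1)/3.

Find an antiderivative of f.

An antiderivative is F(x) = x**2*(36*x**3 - 30*x**2 - 50*x + 15)/90.

A candidate is checked by its d/dx: the result must match f(x).
Check: d/dx[x**2*(36*x**3 - 30*x**2 - 50*x + 15)/90] = 2*x**4 - 4*x**3/3 - 5*x**2/3 + x/3, which equals f(x).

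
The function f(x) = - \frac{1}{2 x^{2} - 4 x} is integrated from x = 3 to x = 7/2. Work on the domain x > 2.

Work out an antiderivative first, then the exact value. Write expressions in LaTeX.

Antiderivative: F(x) = - \frac{- \log{\left(x \right)} + \log{\left(x - 2 \right)}}{4}; value = - \frac{\log{\left(3 \right)}}{4} - \frac{\log{\left(\frac{3}{2} \right)}}{4} + \frac{\log{\left(\frac{7}{2} \right)}}{4}

The denominator factors as 2 x \left(x - 2\right); partial fractions split f into directly integrable pieces: - \frac{1}{4 \left(x - 2\right)} + \frac{1}{4 x}.
F(x) = - \frac{- \log{\left(x \right)} + \log{\left(x - 2 \right)}}{4} is an antiderivative of f.
Check: d/dx[- \frac{- \log{\left(x \right)} + \log{\left(x - 2 \right)}}{4}] = - \frac{1}{2 x^{2} - 4 x} = f(x).
F(7/2) = - \frac{\log{\left(\frac{3}{2} \right)}}{4} + \frac{\log{\left(\frac{7}{2} \right)}}{4}; F(3) = \frac{\log{\left(3 \right)}}{4}.
Integral = F(7/2) - F(3) = - \frac{\log{\left(3 \right)}}{4} - \frac{\log{\left(\frac{3}{2} \right)}}{4} + \frac{\log{\left(\frac{7}{2} \right)}}{4}.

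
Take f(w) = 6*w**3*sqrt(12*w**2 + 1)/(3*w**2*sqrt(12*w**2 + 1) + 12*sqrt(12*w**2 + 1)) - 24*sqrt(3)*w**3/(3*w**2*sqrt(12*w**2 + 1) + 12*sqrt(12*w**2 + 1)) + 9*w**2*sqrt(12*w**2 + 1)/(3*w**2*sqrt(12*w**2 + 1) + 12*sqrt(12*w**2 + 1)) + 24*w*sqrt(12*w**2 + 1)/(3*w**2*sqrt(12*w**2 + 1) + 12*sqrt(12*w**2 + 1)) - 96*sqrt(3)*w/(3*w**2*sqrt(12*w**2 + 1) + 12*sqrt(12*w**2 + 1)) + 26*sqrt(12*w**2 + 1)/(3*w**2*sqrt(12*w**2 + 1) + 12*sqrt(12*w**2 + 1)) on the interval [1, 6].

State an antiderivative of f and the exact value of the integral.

Antiderivative: F(w) = sqrt(3)*(6*sqrt(3)*w**2 + 18*sqrt(3)*w - 12*sqrt(12*w**2 + 1) - 10*sqrt(3)*atan(w/2) - 3*sqrt(3))/18; value = -2*sqrt(1299)/3 - 5*atan(3)/3 + 5*atan(1/2)/3 + 2*sqrt(39)/3 + 50

The integrand splits into summands that can be handled one at a time.
F(w) = sqrt(3)*(6*sqrt(3)*w**2 + 18*sqrt(3)*w - 12*sqrt(12*w**2 + 1) - 10*sqrt(3)*atan(w/2) - 3*sqrt(3))/18 is an antiderivative of f.
Check: d/dw[sqrt(3)*(6*sqrt(3)*w**2 + 18*sqrt(3)*w - 12*sqrt(12*w**2 + 1) - 10*sqrt(3)*atan(w/2) - 3*sqrt(3))/18] = (6*w**3*sqrt(12*w**2 + 1) - 24*sqrt(3)*w**3 + 9*w**2*sqrt(12*w**2 + 1) + 24*w*sqrt(12*w**2 + 1) - 96*sqrt(3)*w + 26*sqrt(12*w**2 + 1))/(3*w**2*sqrt(12*w**2 + 1) + 12*sqrt(12*w**2 + 1)), which equals f(w).
F(6) = -2*sqrt(1299)/3 - 5*atan(3)/3 + 107/2; F(1) = -2*sqrt(39)/3 - 5*atan(1/2)/3 + 7/2.
Integral = F(6) - F(1) = -2*sqrt(1299)/3 - 5*atan(3)/3 + 5*atan(1/2)/3 + 2*sqrt(39)/3 + 50.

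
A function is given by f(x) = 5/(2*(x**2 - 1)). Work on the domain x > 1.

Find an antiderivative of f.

Factor the denominator (2*(x - 1)*(x + 1)) and decompose: f = -5/(4*(x + 1)) + 5/(4*(x - 1)); each piece integrates to a log, atan, or power term.
Check: d/dx[5*log(x - 1)/4 - 5*log(x + 1)/4] = 5/(2*x**2 - 2), which equals f(x).

An antiderivative is F(x) = 5*log(x - 1)/4 - 5*log(x + 1)/4.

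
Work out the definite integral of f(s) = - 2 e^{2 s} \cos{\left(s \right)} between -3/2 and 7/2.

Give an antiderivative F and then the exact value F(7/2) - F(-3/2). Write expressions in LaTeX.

Antiderivative: F(s) = - \frac{2 e^{2 s} \sin{\left(s \right)}}{5} - \frac{4 e^{2 s} \cos{\left(s \right)}}{5}; value = - \frac{2 \sin{\left(\frac{3}{2} \right)}}{5 e^{3}} + \frac{4 \cos{\left(\frac{3}{2} \right)}}{5 e^{3}} - \frac{2 e^{7} \sin{\left(\frac{7}{2} \right)}}{5} - \frac{4 e^{7} \cos{\left(\frac{7}{2} \right)}}{5}

Check any antiderivative F(s) by computing F'(s) and comparing it with f(s).
F(s) = - \frac{2 e^{2 s} \sin{\left(s \right)}}{5} - \frac{4 e^{2 s} \cos{\left(s \right)}}{5} is an antiderivative of f.
Check: d/ds[- \frac{2 e^{2 s} \sin{\left(s \right)}}{5} - \frac{4 e^{2 s} \cos{\left(s \right)}}{5}] = - 2 e^{2 s} \cos{\left(s \right)} = f(s).
F(7/2) = - \frac{2 e^{7} \sin{\left(\frac{7}{2} \right)}}{5} - \frac{4 e^{7} \cos{\left(\frac{7}{2} \right)}}{5}; F(-3/2) = - \frac{4 \cos{\left(\frac{3}{2} \right)}}{5 e^{3}} + \frac{2 \sin{\left(\frac{3}{2} \right)}}{5 e^{3}}.
Integral = F(7/2) - F(-3/2) = - \frac{2 \sin{\left(\frac{3}{2} \right)}}{5 e^{3}} + \frac{4 \cos{\left(\frac{3}{2} \right)}}{5 e^{3}} - \frac{2 e^{7} \sin{\left(\frac{7}{2} \right)}}{5} - \frac{4 e^{7} \cos{\left(\frac{7}{2} \right)}}{5}.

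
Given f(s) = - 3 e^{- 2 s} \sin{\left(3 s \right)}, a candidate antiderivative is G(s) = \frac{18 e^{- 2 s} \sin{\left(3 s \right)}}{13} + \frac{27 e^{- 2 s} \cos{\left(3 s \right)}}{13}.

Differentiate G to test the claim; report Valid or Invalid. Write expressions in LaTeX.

d/ds[G] = - 9 e^{- 2 s} \sin{\left(3 s \right)}
d/ds[G] - f(s) = - 6 e^{- 2 s} \sin{\left(3 s \right)} != 0.

Invalid: d/ds[G] - f = - 6 e^{- 2 s} \sin{\left(3 s \right)}, which is not 0.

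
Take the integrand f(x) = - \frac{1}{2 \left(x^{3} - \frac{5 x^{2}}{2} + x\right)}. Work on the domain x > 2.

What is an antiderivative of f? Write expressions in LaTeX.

The denominator factors as x \left(x - 2\right) \left(2 x - 1\right); partial fractions split f into directly integrable pieces: \frac{4}{3 \left(2 x - 1\right)} - \frac{1}{6 \left(x - 2\right)} - \frac{1}{2 x}.
Check: d/dx[\frac{- 3 \log{\left(x \right)} - \log{\left(x - 2 \right)} + 4 \log{\left(x - \frac{1}{2} \right)}}{6}] = - \frac{1}{2 x^{3} - 5 x^{2} + 2 x}, which equals f(x).

An antiderivative is F(x) = \frac{- 3 \log{\left(x \right)} - \log{\left(x - 2 \right)} + 4 \log{\left(x - \frac{1}{2} \right)}}{6}.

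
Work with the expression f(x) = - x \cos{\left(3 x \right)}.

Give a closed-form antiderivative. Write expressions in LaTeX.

An antiderivative is F(x) = - \frac{x \sin{\left(3 x \right)}}{3} - \frac{\cos{\left(3 x \right)}}{9}.

Whatever form F(x) takes, F'(x) = f(x) is non-negotiable.
Check: d/dx[- \frac{x \sin{\left(3 x \right)}}{3} - \frac{\cos{\left(3 x \right)}}{9}] = - x \cos{\left(3 x \right)} = f(x).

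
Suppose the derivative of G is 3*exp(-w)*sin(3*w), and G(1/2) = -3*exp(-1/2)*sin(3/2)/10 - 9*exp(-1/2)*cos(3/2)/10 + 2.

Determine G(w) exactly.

G(w) = 2 - 3*exp(-w)*sin(3*w)/10 - 9*exp(-w)*cos(3*w)/10

The proposed G(w) is checked by its d/dw: the result must match the given G'(w).
A general antiderivative is -3*exp(-w)*sin(3*w)/10 - 9*exp(-w)*cos(3*w)/10 + C.
The condition gives C = -3*exp(-1/2)*sin(3/2)/10 - 9*exp(-1/2)*cos(3/2)/10 + 2 - (-3*exp(-1/2)*sin(3/2)/10 - 9*exp(-1/2)*cos(3/2)/10) = 2.
So G(w) = 2 - 3*exp(-w)*sin(3*w)/10 - 9*exp(-w)*cos(3*w)/10.
Check: d/dw[2 - 3*exp(-w)*sin(3*w)/10 - 9*exp(-w)*cos(3*w)/10] = 3*exp(-w)*sin(3*w) = G'(w).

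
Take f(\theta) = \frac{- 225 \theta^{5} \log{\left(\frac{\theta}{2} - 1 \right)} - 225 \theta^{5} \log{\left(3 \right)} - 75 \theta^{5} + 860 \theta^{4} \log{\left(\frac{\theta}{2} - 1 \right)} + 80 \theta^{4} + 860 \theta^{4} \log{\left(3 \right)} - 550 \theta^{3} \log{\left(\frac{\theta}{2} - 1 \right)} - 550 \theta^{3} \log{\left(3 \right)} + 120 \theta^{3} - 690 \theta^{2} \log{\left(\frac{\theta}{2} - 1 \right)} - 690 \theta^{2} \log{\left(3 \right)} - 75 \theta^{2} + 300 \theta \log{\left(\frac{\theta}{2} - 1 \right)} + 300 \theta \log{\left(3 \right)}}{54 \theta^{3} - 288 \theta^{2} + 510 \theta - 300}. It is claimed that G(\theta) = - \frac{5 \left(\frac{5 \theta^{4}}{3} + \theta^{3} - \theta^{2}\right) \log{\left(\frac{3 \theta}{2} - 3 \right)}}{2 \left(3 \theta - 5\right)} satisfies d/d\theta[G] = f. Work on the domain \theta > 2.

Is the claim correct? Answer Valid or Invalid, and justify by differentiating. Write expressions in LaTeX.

Valid - differentiating G returns exactly f.

d/d\theta[G] = \frac{- 225 \theta^{5} \log{\left(\frac{\theta}{2} - 1 \right)} - 225 \theta^{5} \log{\left(3 \right)} - 75 \theta^{5} + 860 \theta^{4} \log{\left(\frac{\theta}{2} - 1 \right)} + 80 \theta^{4} + 860 \theta^{4} \log{\left(3 \right)} - 550 \theta^{3} \log{\left(\frac{\theta}{2} - 1 \right)} - 550 \theta^{3} \log{\left(3 \right)} + 120 \theta^{3} - 690 \theta^{2} \log{\left(\frac{\theta}{2} - 1 \right)} - 690 \theta^{2} \log{\left(3 \right)} - 75 \theta^{2} + 300 \theta \log{\left(\frac{\theta}{2} - 1 \right)} + 300 \theta \log{\left(3 \right)}}{54 \theta^{3} - 288 \theta^{2} + 510 \theta - 300}
This equals f(\theta) exactly, so the claim holds.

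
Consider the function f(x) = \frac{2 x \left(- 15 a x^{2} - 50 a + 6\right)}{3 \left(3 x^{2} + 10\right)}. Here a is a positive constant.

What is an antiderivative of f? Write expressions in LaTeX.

Recover f(x) by differentiating a candidate F(x); any mismatch rules it out.
Check: d/dx[- \frac{5 a x^{2} - 2 \log{\left(\frac{3 x^{2}}{2} + 5 \right)}}{3}] = \frac{- 30 a x^{3} - 100 a x + 12 x}{9 x^{2} + 30}, which equals f(x).

An antiderivative is F(x) = - \frac{5 a x^{2} - 2 \log{\left(\frac{3 x^{2}}{2} + 5 \right)}}{3}.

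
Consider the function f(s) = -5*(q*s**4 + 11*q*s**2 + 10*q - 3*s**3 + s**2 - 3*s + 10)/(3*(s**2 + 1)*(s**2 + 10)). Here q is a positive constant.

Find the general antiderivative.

F(s) = -5*q*s/3 + 5*log(s**2/2 + 5)/2 - 5*atan(s)/3 + C

Recover f(s) by differentiating a candidate F(s); any mismatch rules it out.
Check: d/ds[-5*q*s/3 + 5*log(s**2/2 + 5)/2 - 5*atan(s)/3] = (-5*q*s**4 - 55*q*s**2 - 50*q + 15*s**3 - 5*s**2 + 15*s - 50)/(3*s**4 + 33*s**2 + 30), which equals f(s).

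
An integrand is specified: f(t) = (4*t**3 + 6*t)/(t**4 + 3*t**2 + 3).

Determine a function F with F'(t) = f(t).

An antiderivative is F(t) = log(t**4 + 3*t**2 + 3).

f matches the chain-rule pattern g'(h)*h' with inner function h(t) = t**4 + 3*t**2 + 3; substituting u = h(t) collapses the integral.
Check: d/dt[log(t**4 + 3*t**2 + 3)] = (4*t**3 + 6*t)/(t**4 + 3*t**2 + 3) = f(t).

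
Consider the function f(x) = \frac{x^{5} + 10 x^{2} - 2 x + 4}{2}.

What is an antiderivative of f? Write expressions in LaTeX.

An antiderivative F(x) passes only if d/dx[F] lands on f(x) exactly.
Check: d/dx[\frac{x^{6}}{12} + \frac{5 x^{3}}{3} - \frac{x^{2}}{2} + 2 x] = \frac{x^{5}}{2} + 5 x^{2} - x + 2, which equals f(x).

An antiderivative is F(x) = \frac{x^{6}}{12} + \frac{5 x^{3}}{3} - \frac{x^{2}}{2} + 2 x.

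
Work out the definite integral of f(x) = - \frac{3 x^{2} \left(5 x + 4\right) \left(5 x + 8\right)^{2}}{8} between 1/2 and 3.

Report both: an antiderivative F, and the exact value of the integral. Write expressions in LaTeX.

Antiderivative: F(x) = - \frac{x^{3} \left(5 x + 8\right)^{3}}{16}; value = - \frac{21015315}{1024}

f matches the chain-rule pattern g'(h)*h' with inner function h(x) = \frac{5 x^{2}}{4} + 2 x; substituting u = h(x) collapses the integral.
F(x) = - \frac{x^{3} \left(5 x + 8\right)^{3}}{16} is an antiderivative of f.
Check: d/dx[- \frac{x^{3} \left(5 x + 8\right)^{3}}{16}] = - \frac{375 x^{5}}{8} - \frac{375 x^{4}}{2} - 240 x^{3} - 96 x^{2}, which equals f(x).
F(3) = - \frac{328509}{16}; F(1/2) = - \frac{9261}{1024}.
Integral = F(3) - F(1/2) = - \frac{21015315}{1024}.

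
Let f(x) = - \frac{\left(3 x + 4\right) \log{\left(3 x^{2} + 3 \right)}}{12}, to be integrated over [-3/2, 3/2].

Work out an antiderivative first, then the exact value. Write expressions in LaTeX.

Antiderivative: F(x) = - \frac{3 x^{2} \log{\left(3 x^{2} + 3 \right)} - 3 x^{2} + 8 x \log{\left(3 x^{2} + 3 \right)} - 16 x + 3 \log{\left(x^{2} + 1 \right)} + 16 \operatorname{atan}{\left(x \right)}}{24}; value = - \log{\left(\frac{39}{4} \right)} - \frac{4 \operatorname{atan}{\left(\frac{3}{2} \right)}}{3} + 2

A first test for any F(x): its x-derivative must equal f(x) identically.
F(x) = - \frac{3 x^{2} \log{\left(3 x^{2} + 3 \right)} - 3 x^{2} + 8 x \log{\left(3 x^{2} + 3 \right)} - 16 x + 3 \log{\left(x^{2} + 1 \right)} + 16 \operatorname{atan}{\left(x \right)}}{24} is an antiderivative of f.
Check: d/dx[- \frac{3 x^{2} \log{\left(3 x^{2} + 3 \right)} - 3 x^{2} + 8 x \log{\left(3 x^{2} + 3 \right)} - 16 x + 3 \log{\left(x^{2} + 1 \right)} + 16 \operatorname{atan}{\left(x \right)}}{24}] = - \frac{x \log{\left(x^{2} + 1 \right)}}{4} - \frac{x \log{\left(3 \right)}}{4} - \frac{\log{\left(x^{2} + 1 \right)}}{3} - \frac{\log{\left(3 \right)}}{3}, which equals f(x).
F(3/2) = - \frac{25 \log{\left(\frac{39}{4} \right)}}{32} - \frac{2 \operatorname{atan}{\left(\frac{3}{2} \right)}}{3} - \frac{\log{\left(\frac{13}{4} \right)}}{8} + \frac{41}{32}; F(-3/2) = - \frac{23}{32} - \frac{\log{\left(\frac{13}{4} \right)}}{8} + \frac{7 \log{\left(\frac{39}{4} \right)}}{32} + \frac{2 \operatorname{atan}{\left(\frac{3}{2} \right)}}{3}.
Integral = F(3/2) - F(-3/2) = - \log{\left(\frac{39}{4} \right)} - \frac{4 \operatorname{atan}{\left(\frac{3}{2} \right)}}{3} + 2.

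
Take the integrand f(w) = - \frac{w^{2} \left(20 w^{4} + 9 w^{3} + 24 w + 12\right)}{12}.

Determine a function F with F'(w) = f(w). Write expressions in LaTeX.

An antiderivative is F(w) = - \frac{5 w^{7}}{21} - \frac{w^{6}}{8} - \frac{w^{4}}{2} - \frac{w^{3}}{3}.

A first test for any F(w): its w-derivative must equal f(w) identically.
Check: d/dw[- \frac{5 w^{7}}{21} - \frac{w^{6}}{8} - \frac{w^{4}}{2} - \frac{w^{3}}{3}] = - \frac{5 w^{6}}{3} - \frac{3 w^{5}}{4} - 2 w^{3} - w^{2}, which equals f(w).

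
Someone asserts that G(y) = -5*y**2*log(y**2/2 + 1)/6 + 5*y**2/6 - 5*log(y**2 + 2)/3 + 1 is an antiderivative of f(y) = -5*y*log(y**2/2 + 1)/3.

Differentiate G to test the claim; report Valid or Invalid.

Valid: G'(y) = f(y).

d/dy[G] = -5*y*log(y**2/2 + 1)/3
This equals f(y) exactly, so the claim holds.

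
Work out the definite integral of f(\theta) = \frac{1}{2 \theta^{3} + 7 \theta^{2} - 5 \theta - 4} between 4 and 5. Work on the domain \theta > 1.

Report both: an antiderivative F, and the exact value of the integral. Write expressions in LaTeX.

Antiderivative: F(\theta) = \frac{7 \log{\left(\theta - 1 \right)} - 10 \log{\left(\theta + \frac{1}{2} \right)} + 3 \log{\left(\theta + 4 \right)}}{105}; value = - \frac{2 \log{\left(\frac{11}{2} \right)}}{21} - \frac{\log{\left(3 \right)}}{15} - \frac{\log{\left(8 \right)}}{35} + \frac{\log{\left(9 \right)}}{35} + \frac{\log{\left(4 \right)}}{15} + \frac{2 \log{\left(\frac{9}{2} \right)}}{21}

The denominator factors as \left(\theta - 1\right) \left(\theta + 4\right) \left(2 \theta + 1\right); partial fractions split f into directly integrable pieces: - \frac{4}{21 \left(2 \theta + 1\right)} + \frac{1}{35 \left(\theta + 4\right)} + \frac{1}{15 \left(\theta - 1\right)}.
F(\theta) = \frac{7 \log{\left(\theta - 1 \right)} - 10 \log{\left(\theta + \frac{1}{2} \right)} + 3 \log{\left(\theta + 4 \right)}}{105} is an antiderivative of f.
Check: d/d\theta[\frac{7 \log{\left(\theta - 1 \right)} - 10 \log{\left(\theta + \frac{1}{2} \right)} + 3 \log{\left(\theta + 4 \right)}}{105}] = \frac{1}{2 \theta^{3} + 7 \theta^{2} - 5 \theta - 4} = f(\theta).
F(5) = - \frac{2 \log{\left(\frac{11}{2} \right)}}{21} + \frac{\log{\left(9 \right)}}{35} + \frac{\log{\left(4 \right)}}{15}; F(4) = - \frac{2 \log{\left(\frac{9}{2} \right)}}{21} + \frac{\log{\left(8 \right)}}{35} + \frac{\log{\left(3 \right)}}{15}.
Integral = F(5) - F(4) = - \frac{2 \log{\left(\frac{11}{2} \right)}}{21} - \frac{\log{\left(3 \right)}}{15} - \frac{\log{\left(8 \right)}}{35} + \frac{\log{\left(9 \right)}}{35} + \frac{\log{\left(4 \right)}}{15} + \frac{2 \log{\left(\frac{9}{2} \right)}}{21}.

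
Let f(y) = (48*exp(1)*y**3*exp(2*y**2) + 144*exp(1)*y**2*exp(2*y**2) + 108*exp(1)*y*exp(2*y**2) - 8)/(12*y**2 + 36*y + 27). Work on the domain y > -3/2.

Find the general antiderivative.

F(y) = exp(2*y**2 + 1) + 4/(3*(2*y + 3)) + C

Whatever form F(y) takes, F'(y) = f(y) is non-negotiable.
Check: d/dy[exp(2*y**2 + 1) + 4/(3*(2*y + 3))] = (48*exp(1)*y**3*exp(2*y**2) + 144*exp(1)*y**2*exp(2*y**2) + 108*exp(1)*y*exp(2*y**2) - 8)/(12*y**2 + 36*y + 27) = f(y).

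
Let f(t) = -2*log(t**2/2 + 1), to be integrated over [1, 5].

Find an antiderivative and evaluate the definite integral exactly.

Antiderivative: F(t) = -2*(t*log(t**2/2 + 1) - 2*t + 2*sqrt(2)*atan(sqrt(2)*t/2)); value = -10*log(27/2) - 4*sqrt(2)*atan(5*sqrt(2)/2) + 2*log(3/2) + 4*sqrt(2)*atan(sqrt(2)/2) + 16

Recover f(t) by differentiating a candidate F(t); any mismatch rules it out.
F(t) = -2*(t*log(t**2/2 + 1) - 2*t + 2*sqrt(2)*atan(sqrt(2)*t/2)) is an antiderivative of f.
Check: d/dt[-2*(t*log(t**2/2 + 1) - 2*t + 2*sqrt(2)*atan(sqrt(2)*t/2))] = -2*log(t**2/2 + 1) = f(t).
F(5) = -10*log(27/2) - 4*sqrt(2)*atan(5*sqrt(2)/2) + 20; F(1) = -4*sqrt(2)*atan(sqrt(2)/2) - 2*log(3/2) + 4.
Integral = F(5) - F(1) = -10*log(27/2) - 4*sqrt(2)*atan(5*sqrt(2)/2) + 2*log(3/2) + 4*sqrt(2)*atan(sqrt(2)/2) + 16.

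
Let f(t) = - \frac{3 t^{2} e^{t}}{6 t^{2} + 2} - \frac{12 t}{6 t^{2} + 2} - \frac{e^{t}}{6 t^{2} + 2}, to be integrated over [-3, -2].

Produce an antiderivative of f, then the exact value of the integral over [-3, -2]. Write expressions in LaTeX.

The integrand splits into summands that can be handled one at a time.
F(t) = - \frac{e^{t}}{2} - \log{\left(2 t^{2} + \frac{2}{3} \right)} is an antiderivative of f.
Check: d/dt[- \frac{e^{t}}{2} - \log{\left(2 t^{2} + \frac{2}{3} \right)}] = \frac{- 3 t^{2} e^{t} - 12 t - e^{t}}{6 t^{2} + 2}, which equals f(t).
F(-2) = - \log{\left(\frac{26}{3} \right)} - \frac{1}{2 e^{2}}; F(-3) = - \log{\left(\frac{56}{3} \right)} - \frac{1}{2 e^{3}}.
Integral = F(-2) - F(-3) = - \log{\left(\frac{26}{3} \right)} - \frac{1}{2 e^{2}} + \frac{1}{2 e^{3}} + \log{\left(\frac{56}{3} \right)}.

Antiderivative: F(t) = - \frac{e^{t}}{2} - \log{\left(2 t^{2} + \frac{2}{3} \right)}; value = - \log{\left(\frac{26}{3} \right)} - \frac{1}{2 e^{2}} + \frac{1}{2 e^{3}} + \log{\left(\frac{56}{3} \right)}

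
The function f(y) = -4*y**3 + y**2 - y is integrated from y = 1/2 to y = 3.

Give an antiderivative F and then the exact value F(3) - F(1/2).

Antiderivative: F(y) = y**2*(-6*y**2 + 2*y - 3)/6; value = -3665/48

The integrand splits into summands that can be handled one at a time.
F(y) = y**2*(-6*y**2 + 2*y - 3)/6 is an antiderivative of f.
Check: d/dy[y**2*(-6*y**2 + 2*y - 3)/6] = -4*y**3 + y**2 - y = f(y).
F(3) = -153/2; F(1/2) = -7/48.
Integral = F(3) - F(1/2) = -3665/48.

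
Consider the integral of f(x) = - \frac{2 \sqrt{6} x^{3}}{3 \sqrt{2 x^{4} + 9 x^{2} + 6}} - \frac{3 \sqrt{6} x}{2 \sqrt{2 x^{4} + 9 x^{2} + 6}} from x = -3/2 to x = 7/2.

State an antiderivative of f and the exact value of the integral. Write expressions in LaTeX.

Antiderivative: F(x) = - \frac{\sqrt{6} \sqrt{2 x^{4} + 9 x^{2} + 6}}{6}; value = - \frac{\sqrt{9993}}{12} + \frac{\sqrt{97}}{4}

The substitution u = \frac{x^{4}}{3} + \frac{3 x^{2}}{2} + 1 works: f is exactly (dF/du)*(du/dx) for that inner function.
F(x) = - \frac{\sqrt{6} \sqrt{2 x^{4} + 9 x^{2} + 6}}{6} is an antiderivative of f.
Check: d/dx[- \frac{\sqrt{6} \sqrt{2 x^{4} + 9 x^{2} + 6}}{6}] = \frac{- 4 \sqrt{6} x^{3} - 9 \sqrt{6} x}{6 \sqrt{2 x^{4} + 9 x^{2} + 6}}, which equals f(x).
F(7/2) = - \frac{\sqrt{9993}}{12}; F(-3/2) = - \frac{\sqrt{97}}{4}.
Integral = F(7/2) - F(-3/2) = - \frac{\sqrt{9993}}{12} + \frac{\sqrt{97}}{4}.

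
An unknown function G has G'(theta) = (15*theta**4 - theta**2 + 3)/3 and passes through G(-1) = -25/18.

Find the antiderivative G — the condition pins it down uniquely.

G(theta) = theta**5 - theta**3/9 + theta + 1/2

Check a candidate G(theta) by differentiating: d/dtheta[G] must match the given G'(theta).
A general antiderivative is theta**5 - theta**3/9 + theta + C.
The condition gives C = -25/18 - (-17/9) = 1/2.
So G(theta) = theta**5 - theta**3/9 + theta + 1/2.
Check: d/dtheta[theta**5 - theta**3/9 + theta + 1/2] = 5*theta**4 - theta**2/3 + 1, which equals G'(theta).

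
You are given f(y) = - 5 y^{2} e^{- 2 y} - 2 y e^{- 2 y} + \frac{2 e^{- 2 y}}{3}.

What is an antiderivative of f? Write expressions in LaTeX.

An antiderivative is F(y) = \frac{\left(30 y^{2} + 42 y + 17\right) e^{- 2 y}}{12}.

Recognize the product-rule pattern: f = u'v + uv' with u = \frac{5 y^{2}}{2} + \frac{7 y}{2} + \frac{17}{12}, v = e^{- 2 y}, so integration by parts undoes it.
Check: d/dy[\frac{\left(30 y^{2} + 42 y + 17\right) e^{- 2 y}}{12}] = \frac{\left(- 15 y^{2} - 6 y + 2\right) e^{- 2 y}}{3}, which equals f(y).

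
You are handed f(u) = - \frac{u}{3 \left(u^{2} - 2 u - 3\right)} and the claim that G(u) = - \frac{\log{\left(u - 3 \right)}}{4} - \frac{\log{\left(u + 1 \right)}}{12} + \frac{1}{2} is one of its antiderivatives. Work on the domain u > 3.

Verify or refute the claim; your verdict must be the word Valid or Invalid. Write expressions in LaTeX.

d/du[G] = - \frac{u}{3 u^{2} - 6 u - 9}
This equals f(u) exactly, so the claim holds.

Valid. The derivative of G reproduces f.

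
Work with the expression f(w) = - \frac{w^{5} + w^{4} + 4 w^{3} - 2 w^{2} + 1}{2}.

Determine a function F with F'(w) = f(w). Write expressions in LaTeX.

An antiderivative is F(w) = \frac{w \left(- 5 w^{5} - 6 w^{4} - 30 w^{3} + 20 w^{2} - 30\right)}{60}.

Recover f(w) by differentiating a candidate F(w); any mismatch rules it out.
Check: d/dw[\frac{w \left(- 5 w^{5} - 6 w^{4} - 30 w^{3} + 20 w^{2} - 30\right)}{60}] = - \frac{w^{5}}{2} - \frac{w^{4}}{2} - 2 w^{3} + w^{2} - \frac{1}{2}, which equals f(w).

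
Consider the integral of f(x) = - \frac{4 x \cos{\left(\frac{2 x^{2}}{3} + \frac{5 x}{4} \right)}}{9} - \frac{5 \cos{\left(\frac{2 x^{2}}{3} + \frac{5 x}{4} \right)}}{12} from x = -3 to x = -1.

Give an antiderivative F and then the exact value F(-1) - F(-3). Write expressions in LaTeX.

Antiderivative: F(x) = - \frac{\sin{\left(\frac{2 x^{2}}{3} + \frac{5 x}{4} \right)}}{3}; value = \frac{\sin{\left(\frac{7}{12} \right)}}{3} + \frac{\sin{\left(\frac{9}{4} \right)}}{3}

The substitution u = \frac{2 x^{2}}{3} + \frac{5 x}{4} works: f is exactly (dF/du)*(du/dx) for that inner function.
F(x) = - \frac{\sin{\left(\frac{2 x^{2}}{3} + \frac{5 x}{4} \right)}}{3} is an antiderivative of f.
Check: d/dx[- \frac{\sin{\left(\frac{2 x^{2}}{3} + \frac{5 x}{4} \right)}}{3}] = - \frac{4 x \cos{\left(\frac{2 x^{2}}{3} + \frac{5 x}{4} \right)}}{9} - \frac{5 \cos{\left(\frac{2 x^{2}}{3} + \frac{5 x}{4} \right)}}{12} = f(x).
F(-1) = \frac{\sin{\left(\frac{7}{12} \right)}}{3}; F(-3) = - \frac{\sin{\left(\frac{9}{4} \right)}}{3}.
Integral = F(-1) - F(-3) = \frac{\sin{\left(\frac{7}{12} \right)}}{3} + \frac{\sin{\left(\frac{9}{4} \right)}}{3}.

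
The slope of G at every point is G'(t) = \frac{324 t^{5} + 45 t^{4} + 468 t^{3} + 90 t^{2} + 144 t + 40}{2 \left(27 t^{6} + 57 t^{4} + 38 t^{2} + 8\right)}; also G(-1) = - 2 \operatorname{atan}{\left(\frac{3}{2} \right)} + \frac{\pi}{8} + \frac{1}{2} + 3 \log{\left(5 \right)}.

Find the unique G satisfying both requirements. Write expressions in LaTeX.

Recover the given G'(t) by differentiating a candidate G(t); any mismatch rules it out.
A general antiderivative is 3 \log{\left(3 t^{2} + 2 \right)} - \frac{\operatorname{atan}{\left(t \right)}}{2} + 2 \operatorname{atan}{\left(\frac{3 t}{2} \right)} + C.
The condition gives C = - 2 \operatorname{atan}{\left(\frac{3}{2} \right)} + \frac{\pi}{8} + \frac{1}{2} + 3 \log{\left(5 \right)} - (- 2 \operatorname{atan}{\left(\frac{3}{2} \right)} + \frac{\pi}{8} + 3 \log{\left(5 \right)}) = \frac{1}{2}.
So G(t) = 3 \log{\left(3 t^{2} + 2 \right)} - \frac{\operatorname{atan}{\left(t \right)}}{2} + 2 \operatorname{atan}{\left(\frac{3 t}{2} \right)} + \frac{1}{2}.
Check: d/dt[3 \log{\left(3 t^{2} + 2 \right)} - \frac{\operatorname{atan}{\left(t \right)}}{2} + 2 \operatorname{atan}{\left(\frac{3 t}{2} \right)} + \frac{1}{2}] = \frac{324 t^{5} + 45 t^{4} + 468 t^{3} + 90 t^{2} + 144 t + 40}{54 t^{6} + 114 t^{4} + 76 t^{2} + 16}, which equals G'(t).

G(t) = 3 \log{\left(3 t^{2} + 2 \right)} - \frac{\operatorname{atan}{\left(t \right)}}{2} + 2 \operatorname{atan}{\left(\frac{3 t}{2} \right)} + \frac{1}{2}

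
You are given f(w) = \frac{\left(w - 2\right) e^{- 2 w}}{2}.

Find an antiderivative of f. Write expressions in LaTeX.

Recognize the product-rule pattern: f = u'v + uv' with u = \frac{3}{8} - \frac{w}{4}, v = e^{- 2 w}, so integration by parts undoes it.
Check: d/dw[\frac{\left(3 - 2 w\right) e^{- 2 w}}{8}] = \frac{\left(w - 2\right) e^{- 2 w}}{2} = f(w).

An antiderivative is F(w) = \frac{\left(3 - 2 w\right) e^{- 2 w}}{8}.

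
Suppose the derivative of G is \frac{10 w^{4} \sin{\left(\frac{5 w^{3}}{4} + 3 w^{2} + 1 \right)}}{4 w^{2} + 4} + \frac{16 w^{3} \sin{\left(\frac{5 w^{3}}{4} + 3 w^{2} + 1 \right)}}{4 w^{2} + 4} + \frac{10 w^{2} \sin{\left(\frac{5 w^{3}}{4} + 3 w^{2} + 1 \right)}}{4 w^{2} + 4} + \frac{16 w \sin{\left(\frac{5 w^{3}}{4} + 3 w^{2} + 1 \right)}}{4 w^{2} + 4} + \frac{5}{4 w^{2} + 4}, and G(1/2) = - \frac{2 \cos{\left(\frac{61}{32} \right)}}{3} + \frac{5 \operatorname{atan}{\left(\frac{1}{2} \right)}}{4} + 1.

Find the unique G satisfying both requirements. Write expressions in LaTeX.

The integrand splits into summands that can be handled one at a time.
A general antiderivative is - \frac{2 \cos{\left(\frac{5 w^{3}}{4} + 3 w^{2} + 1 \right)}}{3} + \frac{5 \operatorname{atan}{\left(w \right)}}{4} + C.
The condition gives C = - \frac{2 \cos{\left(\frac{61}{32} \right)}}{3} + \frac{5 \operatorname{atan}{\left(\frac{1}{2} \right)}}{4} + 1 - (- \frac{2 \cos{\left(\frac{61}{32} \right)}}{3} + \frac{5 \operatorname{atan}{\left(\frac{1}{2} \right)}}{4}) = 1.
So G(w) = - \frac{2 \cos{\left(\frac{5 w^{3}}{4} + 3 w^{2} + 1 \right)}}{3} + \frac{5 \operatorname{atan}{\left(w \right)}}{4} + 1.
Check: d/dw[- \frac{2 \cos{\left(\frac{5 w^{3}}{4} + 3 w^{2} + 1 \right)}}{3} + \frac{5 \operatorname{atan}{\left(w \right)}}{4} + 1] = \frac{10 w^{4} \sin{\left(\frac{5 w^{3}}{4} + 3 w^{2} + 1 \right)} + 16 w^{3} \sin{\left(\frac{5 w^{3}}{4} + 3 w^{2} + 1 \right)} + 10 w^{2} \sin{\left(\frac{5 w^{3}}{4} + 3 w^{2} + 1 \right)} + 16 w \sin{\left(\frac{5 w^{3}}{4} + 3 w^{2} + 1 \right)} + 5}{4 w^{2} + 4}, which equals G'(w).

G(w) = - \frac{2 \cos{\left(\frac{5 w^{3}}{4} + 3 w^{2} + 1 \right)}}{3} + \frac{5 \operatorname{atan}{\left(w \right)}}{4} + 1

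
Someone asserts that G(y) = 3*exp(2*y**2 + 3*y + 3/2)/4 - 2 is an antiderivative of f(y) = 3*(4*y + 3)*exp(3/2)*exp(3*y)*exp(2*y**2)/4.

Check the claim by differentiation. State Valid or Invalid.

d/dy[G] = 3*y*exp(3/2)*exp(3*y)*exp(2*y**2) + 9*exp(3/2)*exp(3*y)*exp(2*y**2)/4
This equals f(y) exactly, so the claim holds.

Valid - the claim checks out under differentiation.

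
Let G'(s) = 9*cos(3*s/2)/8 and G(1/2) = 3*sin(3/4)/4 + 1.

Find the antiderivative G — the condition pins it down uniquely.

A candidate passes only if d/ds[G] lands on the given G'(s) exactly.
A general antiderivative is 3*sin(3*s/2)/4 + C.
The condition gives C = 3*sin(3/4)/4 + 1 - (3*sin(3/4)/4) = 1.
So G(s) = 3*sin(3*s/2)/4 + 1.
Check: d/ds[3*sin(3*s/2)/4 + 1] = 9*cos(3*s/2)/8 = G'(s).

G(s) = 3*sin(3*s/2)/4 + 1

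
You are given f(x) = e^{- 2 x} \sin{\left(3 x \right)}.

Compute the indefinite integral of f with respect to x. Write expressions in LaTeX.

F(x) = \frac{\left(- 2 \sin{\left(3 x \right)} - 3 \cos{\left(3 x \right)}\right) e^{- 2 x}}{13} + C

A first test for any F(x): its x-derivative must equal f(x) identically.
Check: d/dx[\frac{\left(- 2 \sin{\left(3 x \right)} - 3 \cos{\left(3 x \right)}\right) e^{- 2 x}}{13}] = e^{- 2 x} \sin{\left(3 x \right)} = f(x).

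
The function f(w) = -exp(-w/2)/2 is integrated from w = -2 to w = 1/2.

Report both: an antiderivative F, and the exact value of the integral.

Since d/dw undoes antidifferentiation here, F'(w) = f(w) is required of F(w).
F(w) = exp(-w/2) is an antiderivative of f.
Check: d/dw[exp(-w/2)] = -exp(-w/2)/2 = f(w).
F(1/2) = exp(-1/4); F(-2) = exp(1).
Integral = F(1/2) - F(-2) = -exp(1) + exp(-1/4).

Antiderivative: F(w) = exp(-w/2); value = -exp(1) + exp(-1/4)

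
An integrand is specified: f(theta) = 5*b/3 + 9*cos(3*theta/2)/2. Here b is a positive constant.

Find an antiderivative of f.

An antiderivative F(theta) passes only if d/dtheta[F] lands on f(theta) exactly.
Check: d/dtheta[(5*b*theta + 9*sin(3*theta/2))/3] = 5*b/3 + 9*cos(3*theta/2)/2 = f(theta).

An antiderivative is F(theta) = (5*b*theta + 9*sin(3*theta/2))/3.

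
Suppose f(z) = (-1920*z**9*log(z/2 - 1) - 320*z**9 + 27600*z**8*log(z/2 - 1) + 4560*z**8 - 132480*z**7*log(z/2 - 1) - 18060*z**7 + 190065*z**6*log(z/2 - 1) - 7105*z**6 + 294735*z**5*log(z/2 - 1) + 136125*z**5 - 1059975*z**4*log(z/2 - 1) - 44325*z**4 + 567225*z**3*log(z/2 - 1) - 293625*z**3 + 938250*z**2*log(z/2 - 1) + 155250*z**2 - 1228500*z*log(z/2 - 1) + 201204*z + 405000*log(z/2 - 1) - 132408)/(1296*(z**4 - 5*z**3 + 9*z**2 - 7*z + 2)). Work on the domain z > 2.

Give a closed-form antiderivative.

An antiderivative is F(z) = (5*(z - 1)**2*(-4*z**2 + 15*z + 30)**3*log(z/2 - 1) + 648)/(1296*(z - 1)**2).

Recover f(z) by differentiating a candidate F(z); any mismatch rules it out.
Check: d/dz[(5*(z - 1)**2*(-4*z**2 + 15*z + 30)**3*log(z/2 - 1) + 648)/(1296*(z - 1)**2)] = (-1920*z**9*log(z/2 - 1) - 320*z**9 + 27600*z**8*log(z/2 - 1) + 4560*z**8 - 132480*z**7*log(z/2 - 1) - 18060*z**7 + 190065*z**6*log(z/2 - 1) - 7105*z**6 + 294735*z**5*log(z/2 - 1) + 136125*z**5 - 1059975*z**4*log(z/2 - 1) - 44325*z**4 + 567225*z**3*log(z/2 - 1) - 293625*z**3 + 938250*z**2*log(z/2 - 1) + 155250*z**2 - 1228500*z*log(z/2 - 1) + 201204*z + 405000*log(z/2 - 1) - 132408)/(1296*z**4 - 6480*z**3 + 11664*z**2 - 9072*z + 2592), which equals f(z).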